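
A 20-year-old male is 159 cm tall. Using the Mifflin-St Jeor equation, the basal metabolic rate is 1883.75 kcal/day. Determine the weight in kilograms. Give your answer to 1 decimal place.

1883.75 = 10·W + 6.25(159) − 5(20) + 5
10·W = 1883.75 − 898.75 = 985, so W = 98.5 kg.

98.5 kg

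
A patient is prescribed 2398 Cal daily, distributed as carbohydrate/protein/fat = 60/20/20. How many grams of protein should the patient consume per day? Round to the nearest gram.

120 g/day

Protein energy = 20% × 2398 = 479.6 kcal.
At 4 kcal/g: 479.6 ÷ 4 = 119.9 g.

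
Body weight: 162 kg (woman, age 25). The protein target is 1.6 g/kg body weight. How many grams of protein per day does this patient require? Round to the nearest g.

Protein = 1.6 g/kg × 162 kg = 259.2 g/day.

259 g/day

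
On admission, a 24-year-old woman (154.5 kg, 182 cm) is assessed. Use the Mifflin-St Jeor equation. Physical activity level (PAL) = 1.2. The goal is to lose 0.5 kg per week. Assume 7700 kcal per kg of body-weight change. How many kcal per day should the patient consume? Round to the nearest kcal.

Mifflin-St Jeor (female): BMR = 10(154.5) + 6.25(182) − 5(24) − 161 = 1545 + 1137.5 − 120 − 161 = 2401.5 kcal/day.
TEE = 2401.5 × 1.2 = 2881.8 kcal/day.
Required daily deficit = 0.5 × 7700 ÷ 7 = 550 kcal/day.
Target intake = 2881.8 − 550 = 2331.8 kcal/day.

2332 kcal per day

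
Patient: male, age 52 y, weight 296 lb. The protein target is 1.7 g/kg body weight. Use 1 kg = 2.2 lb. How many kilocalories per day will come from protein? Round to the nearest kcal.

Weight in kg = 296 ÷ 2.2 = 134.5455 kg.
Protein = 1.7 g/kg × 134.5455 kg = 228.7273 g/day.
Protein energy = 228.7273 g × 4 kcal/g = 914.9091 kcal/day.

915 kcal/day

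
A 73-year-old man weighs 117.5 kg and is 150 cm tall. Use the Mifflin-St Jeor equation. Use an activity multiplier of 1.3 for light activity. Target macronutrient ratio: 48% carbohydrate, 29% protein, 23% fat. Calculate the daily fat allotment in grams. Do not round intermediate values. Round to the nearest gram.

Mifflin-St Jeor (male): BMR = 10(117.5) + 6.25(150) − 5(73) + 5 = 1175 + 937.5 − 365 + 5 = 1752.5 kcal/day.
TEE = 1752.5 × 1.3 = 2278.25 kcal/day.
Fat energy = 23% × 2278.25 = 523.9975 kcal.
Fat = 523.9975 ÷ 9 kcal/g = 58.2219 g.

58 g/day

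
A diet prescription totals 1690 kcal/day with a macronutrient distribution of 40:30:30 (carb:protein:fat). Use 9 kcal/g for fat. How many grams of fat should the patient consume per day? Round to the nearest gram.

56 g/day

Fat energy = 30% × 1690 = 507 kcal.
At 9 kcal/g: 507 ÷ 9 = 56.3333 g.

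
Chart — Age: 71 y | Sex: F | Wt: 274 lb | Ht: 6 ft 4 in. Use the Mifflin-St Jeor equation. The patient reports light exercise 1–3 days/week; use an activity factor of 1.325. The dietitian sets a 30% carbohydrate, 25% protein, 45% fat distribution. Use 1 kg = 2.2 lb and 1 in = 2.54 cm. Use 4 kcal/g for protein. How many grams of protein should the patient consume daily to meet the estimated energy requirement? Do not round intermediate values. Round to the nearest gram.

Convert to metric: weight = 274 ÷ 2.2 = 124.5455 kg; height = (6×12 + 4) × 2.54 = 76 × 2.54 = 193.04 cm.
Mifflin-St Jeor (female): BMR = 10(124.5455) + 6.25(193.04) − 5(71) − 161 = 1245.4545 + 1206.5 − 355 − 161 = 1935.9545 kcal/day.
TEE = 1935.9545 × 1.325 = 2565.1398 kcal/day.
Protein energy = 25% × 2565.1398 = 641.2849 kcal.
Protein = 641.2849 ÷ 4 kcal/g = 160.3212 g.

160 g/day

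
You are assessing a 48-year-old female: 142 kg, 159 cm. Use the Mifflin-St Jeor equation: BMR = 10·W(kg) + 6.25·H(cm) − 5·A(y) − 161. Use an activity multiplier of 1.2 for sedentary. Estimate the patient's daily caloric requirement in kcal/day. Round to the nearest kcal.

2415 kcal/day

Mifflin-St Jeor (female): BMR = 10(142) + 6.25(159) − 5(48) − 161 = 1420 + 993.75 − 240 − 161 = 2012.75 kcal/day.
TEE = BMR × activity factor = 2012.75 × 1.2 = 2415.3 kcal/day.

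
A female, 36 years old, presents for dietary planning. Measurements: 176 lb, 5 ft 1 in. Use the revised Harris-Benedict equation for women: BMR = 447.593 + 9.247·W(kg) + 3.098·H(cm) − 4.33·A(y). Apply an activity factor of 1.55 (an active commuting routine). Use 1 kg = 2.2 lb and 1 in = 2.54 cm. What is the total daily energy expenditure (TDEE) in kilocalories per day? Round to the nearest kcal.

Convert to metric: weight = 176 ÷ 2.2 = 80 kg; height = (5×12 + 1) × 2.54 = 61 × 2.54 = 154.94 cm.
Harris-Benedict: BMR = 447.593 + 9.247(80) + 3.098(154.94) − 4.33(36) = 1511.4771 kcal/day.
TEE = BMR × activity factor = 1511.4771 × 1.55 = 2342.7895 kcal/day.

2343 kilocalories per day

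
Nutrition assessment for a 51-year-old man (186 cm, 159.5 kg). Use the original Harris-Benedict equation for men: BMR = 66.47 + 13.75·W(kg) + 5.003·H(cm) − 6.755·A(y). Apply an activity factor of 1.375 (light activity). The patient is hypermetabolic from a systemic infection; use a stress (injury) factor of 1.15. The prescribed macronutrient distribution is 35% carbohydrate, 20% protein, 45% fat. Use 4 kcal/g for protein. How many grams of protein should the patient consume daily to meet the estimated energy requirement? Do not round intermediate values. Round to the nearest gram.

225 g/day

Harris-Benedict: BMR = 66.47 + 13.75(159.5) + 5.003(186) − 6.755(51) = 2845.648 kcal/day.
TEE = 2845.648 × 1.375 = 3912.766 kcal/day.
With stress factor 1.15: 3912.766 × 1.15 = 4499.6809 kcal/day.
Protein energy = 20% × 4499.6809 = 899.9362 kcal.
Protein = 899.9362 ÷ 4 kcal/g = 224.984 g.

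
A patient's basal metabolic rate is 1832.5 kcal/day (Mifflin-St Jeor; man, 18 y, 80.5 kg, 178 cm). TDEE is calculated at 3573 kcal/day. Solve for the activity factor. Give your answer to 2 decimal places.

1.95

Activity factor = TEE ÷ BMR = 3573 ÷ 1832.5 = 1.95.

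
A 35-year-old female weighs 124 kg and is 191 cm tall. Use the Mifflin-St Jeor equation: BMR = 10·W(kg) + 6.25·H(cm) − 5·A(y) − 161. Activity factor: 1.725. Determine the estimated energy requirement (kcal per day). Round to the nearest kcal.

Mifflin-St Jeor (female): BMR = 10(124) + 6.25(191) − 5(35) − 161 = 1240 + 1193.75 − 175 − 161 = 2097.75 kcal/day.
TEE = BMR × activity factor = 2097.75 × 1.725 = 3618.6188 kcal/day.

3619 kcal per day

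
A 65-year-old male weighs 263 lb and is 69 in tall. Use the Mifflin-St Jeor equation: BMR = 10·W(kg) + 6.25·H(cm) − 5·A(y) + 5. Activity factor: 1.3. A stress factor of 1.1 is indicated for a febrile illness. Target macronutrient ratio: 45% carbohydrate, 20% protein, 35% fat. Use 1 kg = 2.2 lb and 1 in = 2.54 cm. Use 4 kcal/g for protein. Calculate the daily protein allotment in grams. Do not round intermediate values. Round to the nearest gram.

Convert to metric: weight = 263 ÷ 2.2 = 119.5455 kg; height = 69 × 2.54 = 175.26 cm.
Mifflin-St Jeor (male): BMR = 10(119.5455) + 6.25(175.26) − 5(65) + 5 = 1195.4545 + 1095.375 − 325 + 5 = 1970.8295 kcal/day.
TEE = 1970.8295 × 1.3 = 2562.0784 kcal/day.
With stress factor 1.1: 2562.0784 × 1.1 = 2818.2862 kcal/day.
Protein energy = 20% × 2818.2862 = 563.6572 kcal.
Protein = 563.6572 ÷ 4 kcal/g = 140.9143 g.

141 g/day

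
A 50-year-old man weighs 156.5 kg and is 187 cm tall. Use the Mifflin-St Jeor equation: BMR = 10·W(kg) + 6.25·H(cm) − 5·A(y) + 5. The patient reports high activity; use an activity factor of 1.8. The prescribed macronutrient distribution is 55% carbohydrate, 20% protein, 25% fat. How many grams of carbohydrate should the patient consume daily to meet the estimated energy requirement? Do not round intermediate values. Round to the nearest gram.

616 g/day

Mifflin-St Jeor (male): BMR = 10(156.5) + 6.25(187) − 5(50) + 5 = 1565 + 1168.75 − 250 + 5 = 2488.75 kcal/day.
TEE = 2488.75 × 1.8 = 4479.75 kcal/day.
Carbohydrate energy = 55% × 4479.75 = 2463.8625 kcal.
Carbohydrate = 2463.8625 ÷ 4 kcal/g = 615.9656 g.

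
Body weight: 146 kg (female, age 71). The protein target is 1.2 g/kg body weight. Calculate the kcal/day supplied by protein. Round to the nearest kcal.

Protein = 1.2 g/kg × 146 kg = 175.2 g/day.
Protein energy = 175.2 g × 4 kcal/g = 700.8 kcal/day.

701 kcal/day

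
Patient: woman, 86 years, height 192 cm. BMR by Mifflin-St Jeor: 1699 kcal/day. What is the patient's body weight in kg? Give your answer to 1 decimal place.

1699 = 10·W + 6.25(192) − 5(86) − 161
10·W = 1699 − 609 = 1090, so W = 109 kg.

109.0 kg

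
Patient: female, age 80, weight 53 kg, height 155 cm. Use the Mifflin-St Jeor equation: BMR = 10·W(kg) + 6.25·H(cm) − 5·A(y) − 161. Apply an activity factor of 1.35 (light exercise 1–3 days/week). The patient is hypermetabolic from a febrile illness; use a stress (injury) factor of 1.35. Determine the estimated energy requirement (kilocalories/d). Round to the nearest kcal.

1709 kilocalories/d

Mifflin-St Jeor (female): BMR = 10(53) + 6.25(155) − 5(80) − 161 = 530 + 968.75 − 400 − 161 = 937.75 kcal/day.
TEE = BMR × activity factor = 937.75 × 1.35 = 1265.9625 kcal/day.
Apply stress factor: 1265.9625 × 1.35 = 1709.0494 kcal/day.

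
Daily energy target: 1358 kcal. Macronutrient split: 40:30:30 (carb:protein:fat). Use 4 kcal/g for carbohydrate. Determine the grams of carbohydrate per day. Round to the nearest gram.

136 g/day

Carbohydrate energy = 40% × 1358 = 543.2 kcal.
At 4 kcal/g: 543.2 ÷ 4 = 135.8 g.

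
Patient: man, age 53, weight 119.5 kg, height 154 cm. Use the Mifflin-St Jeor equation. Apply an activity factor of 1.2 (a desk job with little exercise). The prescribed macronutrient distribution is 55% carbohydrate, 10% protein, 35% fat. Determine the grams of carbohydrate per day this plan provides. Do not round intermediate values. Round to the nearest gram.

Mifflin-St Jeor (male): BMR = 10(119.5) + 6.25(154) − 5(53) + 5 = 1195 + 962.5 − 265 + 5 = 1897.5 kcal/day.
TEE = 1897.5 × 1.2 = 2277 kcal/day.
Carbohydrate energy = 55% × 2277 = 1252.35 kcal.
Carbohydrate = 1252.35 ÷ 4 kcal/g = 313.0875 g.

313 g/day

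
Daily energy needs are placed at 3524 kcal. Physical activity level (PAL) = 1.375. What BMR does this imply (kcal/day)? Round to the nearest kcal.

BMR = TEE ÷ activity factor = 3524 ÷ 1.375 = 2562.9091 kcal/day.

2563 kcal/day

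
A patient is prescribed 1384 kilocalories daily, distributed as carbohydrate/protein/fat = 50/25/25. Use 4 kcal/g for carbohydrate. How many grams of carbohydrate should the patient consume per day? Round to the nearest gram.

173 g/day

Carbohydrate energy = 50% × 1384 = 692 kcal.
At 4 kcal/g: 692 ÷ 4 = 173 g.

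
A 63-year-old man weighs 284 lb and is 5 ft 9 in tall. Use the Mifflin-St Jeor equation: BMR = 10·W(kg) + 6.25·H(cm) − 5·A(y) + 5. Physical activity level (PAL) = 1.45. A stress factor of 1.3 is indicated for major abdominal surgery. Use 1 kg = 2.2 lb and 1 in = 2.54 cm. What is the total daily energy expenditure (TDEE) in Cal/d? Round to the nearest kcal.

3914 Cal/d

Convert to metric: weight = 284 ÷ 2.2 = 129.0909 kg; height = (5×12 + 9) × 2.54 = 69 × 2.54 = 175.26 cm.
Mifflin-St Jeor (male): BMR = 10(129.0909) + 6.25(175.26) − 5(63) + 5 = 1290.9091 + 1095.375 − 315 + 5 = 2076.2841 kcal/day.
TEE = BMR × activity factor = 2076.2841 × 1.45 = 3010.6119 kcal/day.
Apply stress factor: 3010.6119 × 1.3 = 3913.7955 kcal/day.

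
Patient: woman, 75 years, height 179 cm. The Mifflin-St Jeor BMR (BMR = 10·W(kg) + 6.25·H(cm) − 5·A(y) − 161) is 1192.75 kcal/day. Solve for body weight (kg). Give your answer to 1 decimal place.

1192.75 = 10·W + 6.25(179) − 5(75) − 161
10·W = 1192.75 − 582.75 = 610, so W = 61 kg.

61.0 kg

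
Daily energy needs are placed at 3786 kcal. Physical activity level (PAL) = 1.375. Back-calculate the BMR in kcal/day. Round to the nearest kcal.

2753 kcal/day

BMR = TEE ÷ activity factor = 3786 ÷ 1.375 = 2753.4545 kcal/day.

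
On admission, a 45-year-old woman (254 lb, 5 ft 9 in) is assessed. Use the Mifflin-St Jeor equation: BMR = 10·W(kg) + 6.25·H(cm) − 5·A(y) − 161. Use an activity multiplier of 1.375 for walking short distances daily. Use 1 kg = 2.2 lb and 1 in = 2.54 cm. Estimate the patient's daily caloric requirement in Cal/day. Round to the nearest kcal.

2563 Cal/day

Convert to metric: weight = 254 ÷ 2.2 = 115.4545 kg; height = (5×12 + 9) × 2.54 = 69 × 2.54 = 175.26 cm.
Mifflin-St Jeor (female): BMR = 10(115.4545) + 6.25(175.26) − 5(45) − 161 = 1154.5455 + 1095.375 − 225 − 161 = 1863.9205 kcal/day.
TEE = BMR × activity factor = 1863.9205 × 1.375 = 2562.8906 kcal/day.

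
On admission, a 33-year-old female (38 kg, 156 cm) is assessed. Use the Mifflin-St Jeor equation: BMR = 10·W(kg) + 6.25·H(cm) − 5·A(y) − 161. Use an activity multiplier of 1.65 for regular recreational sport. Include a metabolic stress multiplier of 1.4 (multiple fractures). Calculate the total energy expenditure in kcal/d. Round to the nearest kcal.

Mifflin-St Jeor (female): BMR = 10(38) + 6.25(156) − 5(33) − 161 = 380 + 975 − 165 − 161 = 1029 kcal/day.
TEE = BMR × activity factor = 1029 × 1.65 = 1697.85 kcal/day.
Apply stress factor: 1697.85 × 1.4 = 2376.99 kcal/day.

2377 kcal/d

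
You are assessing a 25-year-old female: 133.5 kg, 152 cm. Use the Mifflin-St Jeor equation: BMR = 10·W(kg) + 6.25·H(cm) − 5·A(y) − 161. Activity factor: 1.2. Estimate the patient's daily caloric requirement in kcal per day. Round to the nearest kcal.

2399 kcal per day

Mifflin-St Jeor (female): BMR = 10(133.5) + 6.25(152) − 5(25) − 161 = 1335 + 950 − 125 − 161 = 1999 kcal/day.
TEE = BMR × activity factor = 1999 × 1.2 = 2398.8 kcal/day.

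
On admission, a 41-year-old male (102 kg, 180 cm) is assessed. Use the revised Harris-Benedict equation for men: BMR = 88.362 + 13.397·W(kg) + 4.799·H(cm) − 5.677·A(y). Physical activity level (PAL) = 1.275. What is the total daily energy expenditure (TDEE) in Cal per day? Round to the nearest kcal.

Harris-Benedict: BMR = 88.362 + 13.397(102) + 4.799(180) − 5.677(41) = 2085.919 kcal/day.
TEE = BMR × activity factor = 2085.919 × 1.275 = 2659.5467 kcal/day.

2660 Cal per day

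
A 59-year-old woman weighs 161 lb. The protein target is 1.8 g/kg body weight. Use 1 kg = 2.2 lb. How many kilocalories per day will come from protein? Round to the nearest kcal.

Weight in kg = 161 ÷ 2.2 = 73.1818 kg.
Protein = 1.8 g/kg × 73.1818 kg = 131.7273 g/day.
Protein energy = 131.7273 g × 4 kcal/g = 526.9091 kcal/day.

527 kcal/day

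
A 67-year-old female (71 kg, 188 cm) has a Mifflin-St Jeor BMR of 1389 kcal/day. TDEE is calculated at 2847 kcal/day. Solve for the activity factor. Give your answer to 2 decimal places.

Activity factor = TEE ÷ BMR = 2847 ÷ 1389 = 2.05.

2.05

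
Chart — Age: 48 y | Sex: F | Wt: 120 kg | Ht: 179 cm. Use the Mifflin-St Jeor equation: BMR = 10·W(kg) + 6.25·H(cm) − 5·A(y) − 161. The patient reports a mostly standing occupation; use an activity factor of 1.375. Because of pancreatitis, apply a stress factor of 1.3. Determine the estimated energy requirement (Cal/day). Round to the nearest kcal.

Mifflin-St Jeor (female): BMR = 10(120) + 6.25(179) − 5(48) − 161 = 1200 + 1118.75 − 240 − 161 = 1917.75 kcal/day.
TEE = BMR × activity factor = 1917.75 × 1.375 = 2636.9063 kcal/day.
Apply stress factor: 2636.9063 × 1.3 = 3427.9781 kcal/day.

3428 Cal/day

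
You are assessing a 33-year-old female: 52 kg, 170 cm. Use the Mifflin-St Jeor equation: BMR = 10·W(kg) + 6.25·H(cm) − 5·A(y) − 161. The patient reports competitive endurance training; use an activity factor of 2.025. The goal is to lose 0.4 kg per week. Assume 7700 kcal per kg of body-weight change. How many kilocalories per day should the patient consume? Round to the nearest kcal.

2104 kilocalories per day

Mifflin-St Jeor (female): BMR = 10(52) + 6.25(170) − 5(33) − 161 = 520 + 1062.5 − 165 − 161 = 1256.5 kcal/day.
TEE = 1256.5 × 2.025 = 2544.4125 kcal/day.
Required daily deficit = 0.4 × 7700 ÷ 7 = 440 kcal/day.
Target intake = 2544.4125 − 440 = 2104.4125 kcal/day.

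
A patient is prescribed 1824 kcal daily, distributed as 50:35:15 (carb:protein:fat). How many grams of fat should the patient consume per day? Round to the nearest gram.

30 g/day

Fat energy = 15% × 1824 = 273.6 kcal.
At 9 kcal/g: 273.6 ÷ 9 = 30.4 g.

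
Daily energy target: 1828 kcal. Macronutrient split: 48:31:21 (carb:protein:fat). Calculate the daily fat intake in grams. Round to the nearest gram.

Fat energy = 21% × 1828 = 383.88 kcal.
At 9 kcal/g: 383.88 ÷ 9 = 42.6533 g.

43 g/day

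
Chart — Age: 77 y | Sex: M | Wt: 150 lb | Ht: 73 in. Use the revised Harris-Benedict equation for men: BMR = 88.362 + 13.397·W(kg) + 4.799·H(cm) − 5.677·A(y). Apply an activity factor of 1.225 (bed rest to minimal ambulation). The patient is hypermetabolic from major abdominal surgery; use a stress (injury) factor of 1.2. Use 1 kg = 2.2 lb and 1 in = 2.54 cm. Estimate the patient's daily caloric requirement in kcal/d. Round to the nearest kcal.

2138 kcal/d

Convert to metric: weight = 150 ÷ 2.2 = 68.1818 kg; height = 73 × 2.54 = 185.42 cm.
Harris-Benedict: BMR = 88.362 + 13.397(68.1818) + 4.799(185.42) − 5.677(77) = 1454.4954 kcal/day.
TEE = BMR × activity factor = 1454.4954 × 1.225 = 1781.7569 kcal/day.
Apply stress factor: 1781.7569 × 1.2 = 2138.1082 kcal/day.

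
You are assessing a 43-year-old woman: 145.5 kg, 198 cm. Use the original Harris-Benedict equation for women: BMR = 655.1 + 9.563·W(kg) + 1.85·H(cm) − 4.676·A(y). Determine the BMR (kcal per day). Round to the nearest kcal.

Harris-Benedict: BMR = 655.1 + 9.563(145.5) + 1.85(198) − 4.676(43) = 2211.7485 kcal/day.

2212 kcal per day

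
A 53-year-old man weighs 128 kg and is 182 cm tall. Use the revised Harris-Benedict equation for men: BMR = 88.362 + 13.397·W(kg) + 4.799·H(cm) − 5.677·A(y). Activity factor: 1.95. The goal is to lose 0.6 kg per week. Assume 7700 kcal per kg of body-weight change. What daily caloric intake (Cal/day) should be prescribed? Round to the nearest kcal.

Harris-Benedict: BMR = 88.362 + 13.397(128) + 4.799(182) − 5.677(53) = 2375.715 kcal/day.
TEE = 2375.715 × 1.95 = 4632.6443 kcal/day.
Required daily deficit = 0.6 × 7700 ÷ 7 = 660 kcal/day.
Target intake = 4632.6443 − 660 = 3972.6443 kcal/day.

3973 Cal/day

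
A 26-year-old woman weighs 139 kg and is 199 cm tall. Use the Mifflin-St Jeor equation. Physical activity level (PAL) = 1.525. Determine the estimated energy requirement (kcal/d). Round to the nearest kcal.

Mifflin-St Jeor (female): BMR = 10(139) + 6.25(199) − 5(26) − 161 = 1390 + 1243.75 − 130 − 161 = 2342.75 kcal/day.
TEE = BMR × activity factor = 2342.75 × 1.525 = 3572.6938 kcal/day.

3573 kcal/d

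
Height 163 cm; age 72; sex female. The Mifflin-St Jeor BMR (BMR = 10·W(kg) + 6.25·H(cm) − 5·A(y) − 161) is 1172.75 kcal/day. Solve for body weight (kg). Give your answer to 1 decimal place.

67.5 kg

1172.75 = 10·W + 6.25(163) − 5(72) − 161
10·W = 1172.75 − 497.75 = 675, so W = 67.5 kg.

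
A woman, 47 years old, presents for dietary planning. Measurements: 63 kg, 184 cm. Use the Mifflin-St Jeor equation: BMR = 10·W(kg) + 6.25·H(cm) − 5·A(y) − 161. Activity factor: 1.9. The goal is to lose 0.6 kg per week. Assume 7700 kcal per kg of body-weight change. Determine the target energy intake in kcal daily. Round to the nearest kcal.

Mifflin-St Jeor (female): BMR = 10(63) + 6.25(184) − 5(47) − 161 = 630 + 1150 − 235 − 161 = 1384 kcal/day.
TEE = 1384 × 1.9 = 2629.6 kcal/day.
Required daily deficit = 0.6 × 7700 ÷ 7 = 660 kcal/day.
Target intake = 2629.6 − 660 = 1969.6 kcal/day.

1970 kcal daily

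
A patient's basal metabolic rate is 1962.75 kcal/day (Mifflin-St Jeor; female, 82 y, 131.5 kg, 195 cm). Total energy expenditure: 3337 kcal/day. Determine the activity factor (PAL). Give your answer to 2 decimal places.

1.70

Activity factor = TEE ÷ BMR = 3337 ÷ 1962.75 = 1.7.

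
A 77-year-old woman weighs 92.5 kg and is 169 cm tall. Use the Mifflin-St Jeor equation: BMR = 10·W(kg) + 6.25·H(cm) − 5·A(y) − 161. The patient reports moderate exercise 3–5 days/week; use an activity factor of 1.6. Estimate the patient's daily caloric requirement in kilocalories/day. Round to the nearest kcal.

2296 kilocalories/day

Mifflin-St Jeor (female): BMR = 10(92.5) + 6.25(169) − 5(77) − 161 = 925 + 1056.25 − 385 − 161 = 1435.25 kcal/day.
TEE = BMR × activity factor = 1435.25 × 1.6 = 2296.4 kcal/day.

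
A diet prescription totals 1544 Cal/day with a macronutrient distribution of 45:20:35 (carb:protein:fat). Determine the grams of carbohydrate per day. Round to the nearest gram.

174 g/day

Carbohydrate energy = 45% × 1544 = 694.8 kcal.
At 4 kcal/g: 694.8 ÷ 4 = 173.7 g.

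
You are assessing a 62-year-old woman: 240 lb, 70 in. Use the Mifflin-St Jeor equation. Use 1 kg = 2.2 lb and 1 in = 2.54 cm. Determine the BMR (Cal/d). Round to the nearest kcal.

Convert to metric: weight = 240 ÷ 2.2 = 109.0909 kg; height = 70 × 2.54 = 177.8 cm.
Mifflin-St Jeor (female): BMR = 10(109.0909) + 6.25(177.8) − 5(62) − 161 = 1090.9091 + 1111.25 − 310 − 161 = 1731.1591 kcal/day.

1731 Cal/d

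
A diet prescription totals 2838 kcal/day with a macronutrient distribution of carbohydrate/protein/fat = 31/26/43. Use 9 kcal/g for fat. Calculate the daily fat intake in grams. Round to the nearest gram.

Fat energy = 43% × 2838 = 1220.34 kcal.
At 9 kcal/g: 1220.34 ÷ 9 = 135.5933 g.

136 g/day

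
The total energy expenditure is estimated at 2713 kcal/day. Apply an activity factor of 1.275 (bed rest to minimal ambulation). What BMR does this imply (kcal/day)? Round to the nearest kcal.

2128 kcal/day

BMR = TEE ÷ activity factor = 2713 ÷ 1.275 = 2127.8431 kcal/day.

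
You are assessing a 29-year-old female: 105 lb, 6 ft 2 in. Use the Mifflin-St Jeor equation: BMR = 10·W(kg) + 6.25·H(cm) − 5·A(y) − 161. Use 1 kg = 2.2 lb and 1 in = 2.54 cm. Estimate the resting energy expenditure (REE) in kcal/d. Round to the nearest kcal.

1346 kcal/d

Convert to metric: weight = 105 ÷ 2.2 = 47.7273 kg; height = (6×12 + 2) × 2.54 = 74 × 2.54 = 187.96 cm.
Mifflin-St Jeor (female): BMR = 10(47.7273) + 6.25(187.96) − 5(29) − 161 = 477.2727 + 1174.75 − 145 − 161 = 1346.0227 kcal/day.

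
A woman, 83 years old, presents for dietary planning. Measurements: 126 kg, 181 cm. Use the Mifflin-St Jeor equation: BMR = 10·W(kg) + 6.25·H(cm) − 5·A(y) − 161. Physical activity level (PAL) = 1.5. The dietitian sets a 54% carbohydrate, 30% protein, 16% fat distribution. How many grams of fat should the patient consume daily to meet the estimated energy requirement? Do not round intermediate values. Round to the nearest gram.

48 g/day

Mifflin-St Jeor (female): BMR = 10(126) + 6.25(181) − 5(83) − 161 = 1260 + 1131.25 − 415 − 161 = 1815.25 kcal/day.
TEE = 1815.25 × 1.5 = 2722.875 kcal/day.
Fat energy = 16% × 2722.875 = 435.66 kcal.
Fat = 435.66 ÷ 9 kcal/g = 48.4067 g.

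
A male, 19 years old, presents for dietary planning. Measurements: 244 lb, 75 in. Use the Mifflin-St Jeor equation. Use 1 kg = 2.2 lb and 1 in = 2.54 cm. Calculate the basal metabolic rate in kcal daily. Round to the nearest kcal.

2210 kcal daily

Convert to metric: weight = 244 ÷ 2.2 = 110.9091 kg; height = 75 × 2.54 = 190.5 cm.
Mifflin-St Jeor (male): BMR = 10(110.9091) + 6.25(190.5) − 5(19) + 5 = 1109.0909 + 1190.625 − 95 + 5 = 2209.7159 kcal/day.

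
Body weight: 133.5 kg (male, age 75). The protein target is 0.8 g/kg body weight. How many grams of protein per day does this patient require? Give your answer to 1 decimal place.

Protein = 0.8 g/kg × 133.5 kg = 106.8 g/day.

106.8 g/day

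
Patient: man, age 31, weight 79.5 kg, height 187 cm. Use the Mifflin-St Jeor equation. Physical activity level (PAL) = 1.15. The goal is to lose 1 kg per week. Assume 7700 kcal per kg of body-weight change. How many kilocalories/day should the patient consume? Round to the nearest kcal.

Mifflin-St Jeor (male): BMR = 10(79.5) + 6.25(187) − 5(31) + 5 = 795 + 1168.75 − 155 + 5 = 1813.75 kcal/day.
TEE = 1813.75 × 1.15 = 2085.8125 kcal/day.
Required daily deficit = 1 × 7700 ÷ 7 = 1100 kcal/day.
Target intake = 2085.8125 − 1100 = 985.8125 kcal/day.

986 kilocalories/day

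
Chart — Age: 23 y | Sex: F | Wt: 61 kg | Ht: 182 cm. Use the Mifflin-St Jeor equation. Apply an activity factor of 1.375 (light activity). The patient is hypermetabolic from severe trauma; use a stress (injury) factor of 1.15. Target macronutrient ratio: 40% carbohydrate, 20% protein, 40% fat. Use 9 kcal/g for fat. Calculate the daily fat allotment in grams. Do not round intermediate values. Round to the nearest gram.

Mifflin-St Jeor (female): BMR = 10(61) + 6.25(182) − 5(23) − 161 = 610 + 1137.5 − 115 − 161 = 1471.5 kcal/day.
TEE = 1471.5 × 1.375 = 2023.3125 kcal/day.
With stress factor 1.15: 2023.3125 × 1.15 = 2326.8094 kcal/day.
Fat energy = 40% × 2326.8094 = 930.7238 kcal.
Fat = 930.7238 ÷ 9 kcal/g = 103.4138 g.

103 g/day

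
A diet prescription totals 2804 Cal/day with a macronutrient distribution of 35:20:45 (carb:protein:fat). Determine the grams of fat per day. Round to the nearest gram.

Fat energy = 45% × 2804 = 1261.8 kcal.
At 9 kcal/g: 1261.8 ÷ 9 = 140.2 g.

140 g/day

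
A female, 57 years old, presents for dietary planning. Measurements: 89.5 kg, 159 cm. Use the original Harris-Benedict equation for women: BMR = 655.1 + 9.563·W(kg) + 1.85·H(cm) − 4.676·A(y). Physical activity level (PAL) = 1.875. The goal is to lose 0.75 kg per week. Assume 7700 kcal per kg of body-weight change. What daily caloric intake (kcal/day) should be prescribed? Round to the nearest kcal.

2060 kcal/day

Harris-Benedict: BMR = 655.1 + 9.563(89.5) + 1.85(159) − 4.676(57) = 1538.6065 kcal/day.
TEE = 1538.6065 × 1.875 = 2884.8872 kcal/day.
Required daily deficit = 0.75 × 7700 ÷ 7 = 825 kcal/day.
Target intake = 2884.8872 − 825 = 2059.8872 kcal/day.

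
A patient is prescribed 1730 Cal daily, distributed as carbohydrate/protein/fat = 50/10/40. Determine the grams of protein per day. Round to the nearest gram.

43 g/day

Protein energy = 10% × 1730 = 173 kcal.
At 4 kcal/g: 173 ÷ 4 = 43.25 g.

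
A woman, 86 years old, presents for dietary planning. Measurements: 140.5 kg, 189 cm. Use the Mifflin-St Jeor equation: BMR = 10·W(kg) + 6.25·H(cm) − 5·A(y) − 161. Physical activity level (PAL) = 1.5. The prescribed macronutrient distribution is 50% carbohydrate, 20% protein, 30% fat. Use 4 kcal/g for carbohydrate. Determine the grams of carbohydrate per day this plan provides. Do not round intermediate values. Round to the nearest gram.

Mifflin-St Jeor (female): BMR = 10(140.5) + 6.25(189) − 5(86) − 161 = 1405 + 1181.25 − 430 − 161 = 1995.25 kcal/day.
TEE = 1995.25 × 1.5 = 2992.875 kcal/day.
Carbohydrate energy = 50% × 2992.875 = 1496.4375 kcal.
Carbohydrate = 1496.4375 ÷ 4 kcal/g = 374.1094 g.

374 g/day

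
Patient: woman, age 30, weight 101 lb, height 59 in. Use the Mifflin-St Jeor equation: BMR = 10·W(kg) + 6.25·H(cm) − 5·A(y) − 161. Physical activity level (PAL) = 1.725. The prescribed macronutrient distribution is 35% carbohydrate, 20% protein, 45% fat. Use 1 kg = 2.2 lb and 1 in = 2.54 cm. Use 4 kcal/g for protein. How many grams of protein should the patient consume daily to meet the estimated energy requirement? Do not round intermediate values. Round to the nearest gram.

94 g/day

Convert to metric: weight = 101 ÷ 2.2 = 45.9091 kg; height = 59 × 2.54 = 149.86 cm.
Mifflin-St Jeor (female): BMR = 10(45.9091) + 6.25(149.86) − 5(30) − 161 = 459.0909 + 936.625 − 150 − 161 = 1084.7159 kcal/day.
TEE = 1084.7159 × 1.725 = 1871.1349 kcal/day.
Protein energy = 20% × 1871.1349 = 374.227 kcal.
Protein = 374.227 ÷ 4 kcal/g = 93.5567 g.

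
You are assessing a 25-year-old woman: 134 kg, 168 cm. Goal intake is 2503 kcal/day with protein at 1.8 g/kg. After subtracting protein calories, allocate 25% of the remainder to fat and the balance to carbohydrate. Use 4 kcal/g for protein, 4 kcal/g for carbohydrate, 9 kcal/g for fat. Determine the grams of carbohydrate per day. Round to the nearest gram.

Protein = 1.8 × 134 = 241.2 g → 241.2 × 4 = 964.8 kcal.
Non-protein calories = 2503 − 964.8 = 1538.2 kcal.
Fat: 25% × 1538.2 = 384.55 kcal; carbohydrate: 1153.65 kcal.
Carbohydrate: 1153.65 kcal ÷ 4 kcal/g = 288.4125 g.

288 g/day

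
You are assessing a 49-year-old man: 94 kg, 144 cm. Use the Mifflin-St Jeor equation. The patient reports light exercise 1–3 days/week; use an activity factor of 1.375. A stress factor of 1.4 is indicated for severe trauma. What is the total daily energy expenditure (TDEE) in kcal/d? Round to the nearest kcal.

Mifflin-St Jeor (male): BMR = 10(94) + 6.25(144) − 5(49) + 5 = 940 + 900 − 245 + 5 = 1600 kcal/day.
TEE = BMR × activity factor = 1600 × 1.375 = 2200 kcal/day.
Apply stress factor: 2200 × 1.4 = 3080 kcal/day.

3080 kcal/d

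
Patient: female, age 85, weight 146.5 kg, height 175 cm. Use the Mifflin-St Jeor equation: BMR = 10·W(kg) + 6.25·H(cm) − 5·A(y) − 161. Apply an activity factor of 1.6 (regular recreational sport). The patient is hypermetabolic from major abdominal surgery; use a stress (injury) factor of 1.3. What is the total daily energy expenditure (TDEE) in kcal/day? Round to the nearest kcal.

Mifflin-St Jeor (female): BMR = 10(146.5) + 6.25(175) − 5(85) − 161 = 1465 + 1093.75 − 425 − 161 = 1972.75 kcal/day.
TEE = BMR × activity factor = 1972.75 × 1.6 = 3156.4 kcal/day.
Apply stress factor: 3156.4 × 1.3 = 4103.32 kcal/day.

4103 kcal/day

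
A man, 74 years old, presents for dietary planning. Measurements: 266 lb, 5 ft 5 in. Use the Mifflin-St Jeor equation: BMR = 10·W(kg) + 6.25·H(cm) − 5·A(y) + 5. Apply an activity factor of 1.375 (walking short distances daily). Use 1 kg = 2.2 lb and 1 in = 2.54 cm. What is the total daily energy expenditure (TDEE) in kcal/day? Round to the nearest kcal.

2579 kcal/day

Convert to metric: weight = 266 ÷ 2.2 = 120.9091 kg; height = (5×12 + 5) × 2.54 = 65 × 2.54 = 165.1 cm.
Mifflin-St Jeor (male): BMR = 10(120.9091) + 6.25(165.1) − 5(74) + 5 = 1209.0909 + 1031.875 − 370 + 5 = 1875.9659 kcal/day.
TEE = BMR × activity factor = 1875.9659 × 1.375 = 2579.4531 kcal/day.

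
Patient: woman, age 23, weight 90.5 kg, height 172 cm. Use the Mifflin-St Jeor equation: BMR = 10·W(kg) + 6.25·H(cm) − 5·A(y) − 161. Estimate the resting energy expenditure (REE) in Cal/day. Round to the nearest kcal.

1704 Cal/day

Mifflin-St Jeor (female): BMR = 10(90.5) + 6.25(172) − 5(23) − 161 = 905 + 1075 − 115 − 161 = 1704 kcal/day.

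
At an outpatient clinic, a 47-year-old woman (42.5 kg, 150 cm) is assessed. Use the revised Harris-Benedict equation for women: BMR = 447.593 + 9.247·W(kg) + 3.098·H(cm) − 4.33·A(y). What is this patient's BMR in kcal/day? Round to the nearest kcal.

Harris-Benedict: BMR = 447.593 + 9.247(42.5) + 3.098(150) − 4.33(47) = 1101.7805 kcal/day.

1102 kcal/day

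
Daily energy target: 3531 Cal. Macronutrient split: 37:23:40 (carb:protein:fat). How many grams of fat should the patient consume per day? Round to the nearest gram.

157 g/day

Fat energy = 40% × 3531 = 1412.4 kcal.
At 9 kcal/g: 1412.4 ÷ 9 = 156.9333 g.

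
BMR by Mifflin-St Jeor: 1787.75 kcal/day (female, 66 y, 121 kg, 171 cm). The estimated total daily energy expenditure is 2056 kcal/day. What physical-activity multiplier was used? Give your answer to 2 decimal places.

Activity factor = TEE ÷ BMR = 2056 ÷ 1787.75 = 1.15.

1.15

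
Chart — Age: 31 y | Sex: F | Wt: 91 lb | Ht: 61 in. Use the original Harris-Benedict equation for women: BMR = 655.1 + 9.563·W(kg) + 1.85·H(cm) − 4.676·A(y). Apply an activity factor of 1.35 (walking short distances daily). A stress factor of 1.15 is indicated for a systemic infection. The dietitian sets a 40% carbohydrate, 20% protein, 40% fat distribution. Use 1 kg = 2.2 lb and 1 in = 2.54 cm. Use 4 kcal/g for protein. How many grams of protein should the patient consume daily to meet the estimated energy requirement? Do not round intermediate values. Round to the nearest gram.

93 g/day

Convert to metric: weight = 91 ÷ 2.2 = 41.3636 kg; height = 61 × 2.54 = 154.94 cm.
Harris-Benedict: BMR = 655.1 + 9.563(41.3636) + 1.85(154.94) − 4.676(31) = 1192.3435 kcal/day.
TEE = 1192.3435 × 1.35 = 1609.6637 kcal/day.
With stress factor 1.15: 1609.6637 × 1.15 = 1851.1132 kcal/day.
Protein energy = 20% × 1851.1132 = 370.2226 kcal.
Protein = 370.2226 ÷ 4 kcal/g = 92.5557 g.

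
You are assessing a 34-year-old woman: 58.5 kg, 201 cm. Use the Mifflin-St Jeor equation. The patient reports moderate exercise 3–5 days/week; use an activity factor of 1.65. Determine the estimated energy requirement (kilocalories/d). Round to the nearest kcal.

2492 kilocalories/d

Mifflin-St Jeor (female): BMR = 10(58.5) + 6.25(201) − 5(34) − 161 = 585 + 1256.25 − 170 − 161 = 1510.25 kcal/day.
TEE = BMR × activity factor = 1510.25 × 1.65 = 2491.9125 kcal/day.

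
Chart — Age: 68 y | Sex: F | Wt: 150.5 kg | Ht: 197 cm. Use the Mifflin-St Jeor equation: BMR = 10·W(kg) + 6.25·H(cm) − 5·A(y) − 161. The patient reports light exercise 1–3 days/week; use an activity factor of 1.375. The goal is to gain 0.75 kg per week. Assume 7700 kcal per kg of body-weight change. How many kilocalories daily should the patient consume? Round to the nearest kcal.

3898 kilocalories daily

Mifflin-St Jeor (female): BMR = 10(150.5) + 6.25(197) − 5(68) − 161 = 1505 + 1231.25 − 340 − 161 = 2235.25 kcal/day.
TEE = 2235.25 × 1.375 = 3073.4688 kcal/day.
Required daily surplus = 0.75 × 7700 ÷ 7 = 825 kcal/day.
Target intake = 3073.4688 + 825 = 3898.4688 kcal/day.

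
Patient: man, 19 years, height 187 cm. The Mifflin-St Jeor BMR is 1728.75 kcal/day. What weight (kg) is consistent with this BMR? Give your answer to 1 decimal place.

1728.75 = 10·W + 6.25(187) − 5(19) + 5
10·W = 1728.75 − 1078.75 = 650, so W = 65 kg.

65.0 kg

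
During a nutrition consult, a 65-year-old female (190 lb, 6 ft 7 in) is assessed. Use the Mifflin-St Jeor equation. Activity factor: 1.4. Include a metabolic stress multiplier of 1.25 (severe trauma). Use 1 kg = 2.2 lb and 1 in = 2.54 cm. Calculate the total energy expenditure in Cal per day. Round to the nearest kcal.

Convert to metric: weight = 190 ÷ 2.2 = 86.3636 kg; height = (6×12 + 7) × 2.54 = 79 × 2.54 = 200.66 cm.
Mifflin-St Jeor (female): BMR = 10(86.3636) + 6.25(200.66) − 5(65) − 161 = 863.6364 + 1254.125 − 325 − 161 = 1631.7614 kcal/day.
TEE = BMR × activity factor = 1631.7614 × 1.4 = 2284.4659 kcal/day.
Apply stress factor: 2284.4659 × 1.25 = 2855.5824 kcal/day.

2856 Cal per day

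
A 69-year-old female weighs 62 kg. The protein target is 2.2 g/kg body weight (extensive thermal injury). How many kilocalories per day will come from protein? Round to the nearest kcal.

546 kcal/day

Protein = 2.2 g/kg × 62 kg = 136.4 g/day.
Protein energy = 136.4 g × 4 kcal/g = 545.6 kcal/day.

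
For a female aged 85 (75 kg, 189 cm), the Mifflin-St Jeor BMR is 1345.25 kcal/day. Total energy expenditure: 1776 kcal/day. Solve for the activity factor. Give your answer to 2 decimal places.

Activity factor = TEE ÷ BMR = 1776 ÷ 1345.25 = 1.32.

1.32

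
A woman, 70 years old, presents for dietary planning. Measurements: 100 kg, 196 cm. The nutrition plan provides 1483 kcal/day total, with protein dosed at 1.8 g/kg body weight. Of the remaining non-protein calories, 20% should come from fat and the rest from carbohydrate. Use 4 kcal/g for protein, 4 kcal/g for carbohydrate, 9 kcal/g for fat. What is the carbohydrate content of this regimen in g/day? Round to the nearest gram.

Protein = 1.8 × 100 = 180 g → 180 × 4 = 720 kcal.
Non-protein calories = 1483 − 720 = 763 kcal.
Fat: 20% × 763 = 152.6 kcal; carbohydrate: 610.4 kcal.
Carbohydrate: 610.4 kcal ÷ 4 kcal/g = 152.6 g.

153 g/day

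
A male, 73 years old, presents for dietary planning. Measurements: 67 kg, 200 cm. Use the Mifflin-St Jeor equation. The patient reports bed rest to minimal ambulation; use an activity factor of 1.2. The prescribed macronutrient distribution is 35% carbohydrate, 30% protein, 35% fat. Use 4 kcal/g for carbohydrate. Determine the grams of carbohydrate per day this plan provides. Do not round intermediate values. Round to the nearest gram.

Mifflin-St Jeor (male): BMR = 10(67) + 6.25(200) − 5(73) + 5 = 670 + 1250 − 365 + 5 = 1560 kcal/day.
TEE = 1560 × 1.2 = 1872 kcal/day.
Carbohydrate energy = 35% × 1872 = 655.2 kcal.
Carbohydrate = 655.2 ÷ 4 kcal/g = 163.8 g.

164 g/day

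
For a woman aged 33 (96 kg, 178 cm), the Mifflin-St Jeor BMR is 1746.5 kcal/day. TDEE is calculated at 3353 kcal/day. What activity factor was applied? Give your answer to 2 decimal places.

1.92

Activity factor = TEE ÷ BMR = 3353 ÷ 1746.5 = 1.92.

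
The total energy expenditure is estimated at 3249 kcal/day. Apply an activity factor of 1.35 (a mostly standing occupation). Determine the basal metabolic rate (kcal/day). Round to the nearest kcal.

2407 kcal/day

BMR = TEE ÷ activity factor = 3249 ÷ 1.35 = 2406.6667 kcal/day.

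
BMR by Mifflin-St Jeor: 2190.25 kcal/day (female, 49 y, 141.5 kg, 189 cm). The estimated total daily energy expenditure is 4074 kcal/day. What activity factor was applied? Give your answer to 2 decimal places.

1.86

Activity factor = TEE ÷ BMR = 4074 ÷ 2190.25 = 1.86.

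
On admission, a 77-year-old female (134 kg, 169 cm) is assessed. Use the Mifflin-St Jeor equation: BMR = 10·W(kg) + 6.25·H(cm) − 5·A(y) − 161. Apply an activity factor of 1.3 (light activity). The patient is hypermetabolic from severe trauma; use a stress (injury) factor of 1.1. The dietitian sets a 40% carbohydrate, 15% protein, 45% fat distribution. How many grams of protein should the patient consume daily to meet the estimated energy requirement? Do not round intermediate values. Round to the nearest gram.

99 g/day

Mifflin-St Jeor (female): BMR = 10(134) + 6.25(169) − 5(77) − 161 = 1340 + 1056.25 − 385 − 161 = 1850.25 kcal/day.
TEE = 1850.25 × 1.3 = 2405.325 kcal/day.
With stress factor 1.1: 2405.325 × 1.1 = 2645.8575 kcal/day.
Protein energy = 15% × 2645.8575 = 396.8786 kcal.
Protein = 396.8786 ÷ 4 kcal/g = 99.2197 g.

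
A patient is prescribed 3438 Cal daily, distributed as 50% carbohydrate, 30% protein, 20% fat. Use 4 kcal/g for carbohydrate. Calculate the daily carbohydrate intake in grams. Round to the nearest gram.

430 g/day

Carbohydrate energy = 50% × 3438 = 1719 kcal.
At 4 kcal/g: 1719 ÷ 4 = 429.75 g.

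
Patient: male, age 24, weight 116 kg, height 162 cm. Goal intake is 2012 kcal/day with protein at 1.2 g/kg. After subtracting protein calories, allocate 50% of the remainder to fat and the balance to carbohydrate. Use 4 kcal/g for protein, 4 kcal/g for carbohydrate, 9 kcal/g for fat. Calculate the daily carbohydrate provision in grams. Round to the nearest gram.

Protein = 1.2 × 116 = 139.2 g → 139.2 × 4 = 556.8 kcal.
Non-protein calories = 2012 − 556.8 = 1455.2 kcal.
Fat: 50% × 1455.2 = 727.6 kcal; carbohydrate: 727.6 kcal.
Carbohydrate: 727.6 kcal ÷ 4 kcal/g = 181.9 g.

182 g/day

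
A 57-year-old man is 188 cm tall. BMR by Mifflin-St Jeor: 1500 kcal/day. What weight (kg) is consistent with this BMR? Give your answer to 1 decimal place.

60.5 kg

1500 = 10·W + 6.25(188) − 5(57) + 5
10·W = 1500 − 895 = 605, so W = 60.5 kg.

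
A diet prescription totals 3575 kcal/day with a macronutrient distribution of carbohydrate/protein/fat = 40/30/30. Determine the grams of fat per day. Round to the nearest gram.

Fat energy = 30% × 3575 = 1072.5 kcal.
At 9 kcal/g: 1072.5 ÷ 9 = 119.1667 g.

119 g/day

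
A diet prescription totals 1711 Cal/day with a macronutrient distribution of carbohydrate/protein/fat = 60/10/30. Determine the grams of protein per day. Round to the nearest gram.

Protein energy = 10% × 1711 = 171.1 kcal.
At 4 kcal/g: 171.1 ÷ 4 = 42.775 g.

43 g/day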